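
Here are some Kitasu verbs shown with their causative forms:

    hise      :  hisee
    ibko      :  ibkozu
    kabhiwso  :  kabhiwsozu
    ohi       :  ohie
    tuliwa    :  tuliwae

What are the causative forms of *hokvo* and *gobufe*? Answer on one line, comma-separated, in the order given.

The alternation tracks the last vowel of the stem — -zu when the last vowel of the stem is a rounded vowel (*ibko*, *kabhiwso*); -e when the last vowel of the stem is an unrounded vowel (*hise*, *ohi*, *tuliwa*).
*hokvo*: last vowel = /o/, a rounded vowel → -zu → *hokvozu*.
Since the last vowel of *gobufe* is /e/ (an unrounded vowel), it takes -e, giving *gobufee*.

hokvozu, gobufee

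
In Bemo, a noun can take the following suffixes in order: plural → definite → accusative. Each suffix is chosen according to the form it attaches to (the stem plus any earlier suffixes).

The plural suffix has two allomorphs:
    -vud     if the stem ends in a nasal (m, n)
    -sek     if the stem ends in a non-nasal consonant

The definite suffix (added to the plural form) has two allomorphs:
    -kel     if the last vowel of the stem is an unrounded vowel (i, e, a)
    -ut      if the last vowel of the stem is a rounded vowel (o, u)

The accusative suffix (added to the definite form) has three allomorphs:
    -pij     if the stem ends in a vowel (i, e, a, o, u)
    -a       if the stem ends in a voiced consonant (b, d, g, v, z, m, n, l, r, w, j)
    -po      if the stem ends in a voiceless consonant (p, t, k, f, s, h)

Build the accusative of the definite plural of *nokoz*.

nokozsekkela

*nokoz*: final consonant = /z/, non-nasal → -sek → *nokozsek*.
The plural form *nokozsek*: last vowel = /e/, an unrounded vowel → -kel → *nokozsekkel*.
The final sound of the definite form *nokozsekkel* is /l/, which is a voiced consonant, so the accusative suffix is -a, giving *nokozsekkela*.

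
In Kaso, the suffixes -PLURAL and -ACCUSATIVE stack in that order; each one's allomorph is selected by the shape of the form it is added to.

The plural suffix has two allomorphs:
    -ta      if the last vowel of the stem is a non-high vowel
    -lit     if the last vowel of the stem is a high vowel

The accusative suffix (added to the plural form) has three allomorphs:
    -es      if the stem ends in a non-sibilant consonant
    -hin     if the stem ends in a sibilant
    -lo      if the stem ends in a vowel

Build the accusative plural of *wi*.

*wi*: last vowel = /i/, a high vowel → -lit → *wilit*.
The plural form *wilit*: final sound = /t/, a non-sibilant consonant → -es → *wilites*.

wilites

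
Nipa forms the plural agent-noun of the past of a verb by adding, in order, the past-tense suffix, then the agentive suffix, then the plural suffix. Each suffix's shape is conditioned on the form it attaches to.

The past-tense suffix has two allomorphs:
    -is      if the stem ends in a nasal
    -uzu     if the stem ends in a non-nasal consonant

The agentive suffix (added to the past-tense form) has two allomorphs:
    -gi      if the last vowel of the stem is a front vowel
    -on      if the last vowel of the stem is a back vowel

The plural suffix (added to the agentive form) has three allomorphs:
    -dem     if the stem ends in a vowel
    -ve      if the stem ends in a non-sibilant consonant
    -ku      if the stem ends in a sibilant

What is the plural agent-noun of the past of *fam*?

famisgidem

*fam*: final consonant = /m/, a nasal → -is → *famis*.
The last vowel of the past-tense form *famis* is /i/, which is a front vowel, so the agentive suffix is -gi, giving *famisgi*.
Since the final sound of the agentive form *famisgi* is /i/ (a vowel), it takes -dem, giving *famisgidem*.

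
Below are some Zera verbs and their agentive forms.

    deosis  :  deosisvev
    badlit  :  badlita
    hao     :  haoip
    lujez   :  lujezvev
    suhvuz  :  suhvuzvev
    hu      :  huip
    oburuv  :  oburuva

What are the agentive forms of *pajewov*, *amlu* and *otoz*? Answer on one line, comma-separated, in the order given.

pajewova, amluip, otozvev

The suffix is conditioned by the final sound: -vev when the stem ends in a sibilant (*deosis*, *lujez*, *suhvuz*); -a when the stem ends in a non-sibilant consonant (*badlit*, *oburuv*); -ip when the stem ends in a vowel (*hao*, *hu*).
*pajewov* — final sound /v/ (a non-sibilant consonant) → -a → *pajewova*.
Since the final sound of *amlu* is /u/ (a vowel), it takes -ip, giving *amluip*.
*otoz*: final sound = /z/, a sibilant → -vev → *otozvev*.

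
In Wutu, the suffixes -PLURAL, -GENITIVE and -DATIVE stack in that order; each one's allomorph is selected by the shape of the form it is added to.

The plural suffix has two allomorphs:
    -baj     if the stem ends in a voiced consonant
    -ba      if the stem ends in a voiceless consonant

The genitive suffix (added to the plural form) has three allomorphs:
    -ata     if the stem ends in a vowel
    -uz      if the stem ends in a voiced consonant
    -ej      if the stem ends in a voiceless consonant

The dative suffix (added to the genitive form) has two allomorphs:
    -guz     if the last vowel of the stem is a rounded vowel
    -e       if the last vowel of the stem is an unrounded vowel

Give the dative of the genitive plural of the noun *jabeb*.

jabebbajuzguz

*jabeb*: final consonant = /b/, voiced → -baj → *jabebbaj*.
The final sound of the plural form *jabebbaj* is /j/, which is a voiced consonant, so the genitive suffix is -uz, giving *jabebbajuz*.
The genitive form *jabebbajuz* — last vowel /u/ (a rounded vowel) → -guz → *jabebbajuzguz*.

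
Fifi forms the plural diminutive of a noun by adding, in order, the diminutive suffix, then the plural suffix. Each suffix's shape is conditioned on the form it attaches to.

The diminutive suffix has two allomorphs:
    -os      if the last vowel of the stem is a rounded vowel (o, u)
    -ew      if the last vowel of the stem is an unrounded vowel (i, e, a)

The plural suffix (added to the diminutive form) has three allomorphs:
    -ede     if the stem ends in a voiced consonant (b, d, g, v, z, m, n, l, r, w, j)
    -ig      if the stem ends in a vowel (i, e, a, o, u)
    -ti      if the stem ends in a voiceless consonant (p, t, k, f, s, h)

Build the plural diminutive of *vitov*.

vitovosti

The last vowel of *vitov* is /o/, which is a rounded vowel, so the diminutive suffix is -os, giving *vitovos*.
The final sound of the diminutive form *vitovos* is /s/, which is a voiceless consonant, so the plural suffix is -ti, giving *vitovosti*.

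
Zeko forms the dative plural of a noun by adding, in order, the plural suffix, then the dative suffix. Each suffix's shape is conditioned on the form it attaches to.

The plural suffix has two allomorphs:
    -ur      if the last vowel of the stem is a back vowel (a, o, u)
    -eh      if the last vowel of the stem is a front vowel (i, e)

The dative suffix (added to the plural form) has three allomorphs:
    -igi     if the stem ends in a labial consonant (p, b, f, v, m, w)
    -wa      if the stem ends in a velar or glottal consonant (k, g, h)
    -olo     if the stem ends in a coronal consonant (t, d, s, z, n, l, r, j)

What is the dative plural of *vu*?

*vu* — last vowel /u/ (a back vowel) → -ur → *vuur*.
Since the final consonant of the plural form *vuur* is /r/ (coronal), it takes -olo, giving *vuurolo*.

vuurolo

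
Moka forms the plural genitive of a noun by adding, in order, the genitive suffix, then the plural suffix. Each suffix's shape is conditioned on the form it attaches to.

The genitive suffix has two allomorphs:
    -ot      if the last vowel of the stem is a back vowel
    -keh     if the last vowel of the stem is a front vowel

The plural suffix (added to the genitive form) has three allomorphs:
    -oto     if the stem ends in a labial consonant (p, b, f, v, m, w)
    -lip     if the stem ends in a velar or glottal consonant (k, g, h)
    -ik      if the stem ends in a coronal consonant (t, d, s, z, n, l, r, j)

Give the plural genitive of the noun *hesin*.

Since the last vowel of *hesin* is /i/ (a front vowel), it takes -keh, giving *hesinkeh*.
The genitive form *hesinkeh*: final consonant = /h/, velar/glottal → -lip → *hesinkehlip*.

hesinkehlip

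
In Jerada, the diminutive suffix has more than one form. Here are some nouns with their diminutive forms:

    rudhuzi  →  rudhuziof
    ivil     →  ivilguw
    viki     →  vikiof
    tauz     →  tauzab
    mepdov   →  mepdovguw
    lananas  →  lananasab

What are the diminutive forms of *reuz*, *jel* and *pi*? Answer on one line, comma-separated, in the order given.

Looking at the final sound of each stem: -ab when the stem ends in a sibilant (*tauz*, *lananas*); -guw when the stem ends in a non-sibilant consonant (*ivil*, *mepdov*); -of when the stem ends in a vowel (*rudhuzi*, *viki*).
Since the final sound of *reuz* is /z/ (a sibilant), it takes -ab, giving *reuzab*.
Since the final sound of *jel* is /l/ (a non-sibilant consonant), it takes -guw, giving *jelguw*.
*pi* — final sound /i/ (a vowel) → -of → *piof*.

reuzab, jelguw, piof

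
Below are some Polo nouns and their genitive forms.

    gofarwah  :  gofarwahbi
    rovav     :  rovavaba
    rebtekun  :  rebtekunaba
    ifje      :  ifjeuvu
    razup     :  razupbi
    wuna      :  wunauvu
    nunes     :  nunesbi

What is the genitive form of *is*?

isbi

The suffix is conditioned by the final sound: -bi when the stem ends in a voiceless consonant (*gofarwah*, *razup*, *nunes*); -aba when the stem ends in a voiced consonant (*rovav*, *rebtekun*); -uvu when the stem ends in a vowel (*ifje*, *wuna*).
*is*: final sound = /s/, a voiceless consonant → -bi → *isbi*.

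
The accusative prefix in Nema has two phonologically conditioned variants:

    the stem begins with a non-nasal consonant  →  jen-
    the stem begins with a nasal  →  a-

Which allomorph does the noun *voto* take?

jen-

*voto* — first consonant /v/ (non-nasal) → jen-.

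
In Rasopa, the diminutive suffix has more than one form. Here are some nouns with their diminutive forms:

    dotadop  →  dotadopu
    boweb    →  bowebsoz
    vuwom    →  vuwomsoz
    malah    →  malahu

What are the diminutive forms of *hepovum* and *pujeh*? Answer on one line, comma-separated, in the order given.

hepovumsoz, pujehu

The alternation tracks the final consonant of the stem — -u when the stem ends in a voiceless consonant (*dotadop*, *malah*); -soz when the stem ends in a voiced consonant (*boweb*, *vuwom*).
*hepovum*: final consonant = /m/, voiced → -soz → *hepovumsoz*.
*pujeh*: final consonant = /h/, voiceless → -u → *pujehu*.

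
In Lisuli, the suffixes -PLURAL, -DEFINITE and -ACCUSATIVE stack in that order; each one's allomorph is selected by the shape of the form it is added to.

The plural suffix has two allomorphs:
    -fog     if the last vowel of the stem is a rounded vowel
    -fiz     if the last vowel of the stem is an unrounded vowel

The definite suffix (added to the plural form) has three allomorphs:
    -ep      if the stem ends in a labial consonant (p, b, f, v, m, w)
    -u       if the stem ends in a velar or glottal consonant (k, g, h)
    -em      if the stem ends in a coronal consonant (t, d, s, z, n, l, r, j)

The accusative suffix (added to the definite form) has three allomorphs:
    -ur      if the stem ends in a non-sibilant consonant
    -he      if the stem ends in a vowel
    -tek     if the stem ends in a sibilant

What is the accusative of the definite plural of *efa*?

*efa* — last vowel /a/ (an unrounded vowel) → -fiz → *efafiz*.
The plural form *efafiz* — final consonant /z/ (coronal) → -em → *efafizem*.
The definite form *efafizem* — final sound /m/ (a non-sibilant consonant) → -ur → *efafizemur*.

efafizemur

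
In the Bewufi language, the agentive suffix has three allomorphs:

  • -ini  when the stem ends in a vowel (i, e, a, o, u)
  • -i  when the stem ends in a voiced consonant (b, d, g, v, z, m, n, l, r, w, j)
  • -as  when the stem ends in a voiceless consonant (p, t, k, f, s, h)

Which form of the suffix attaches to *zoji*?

*zoji*: final sound = /i/, a vowel → -ini.

-ini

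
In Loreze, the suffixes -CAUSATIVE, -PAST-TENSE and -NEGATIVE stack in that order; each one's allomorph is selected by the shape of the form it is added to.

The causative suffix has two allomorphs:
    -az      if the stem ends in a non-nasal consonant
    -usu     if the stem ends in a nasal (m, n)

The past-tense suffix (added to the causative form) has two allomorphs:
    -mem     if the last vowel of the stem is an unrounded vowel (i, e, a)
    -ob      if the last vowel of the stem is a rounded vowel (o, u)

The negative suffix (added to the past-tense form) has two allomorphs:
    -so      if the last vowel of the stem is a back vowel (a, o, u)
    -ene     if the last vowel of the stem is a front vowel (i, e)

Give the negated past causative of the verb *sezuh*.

*sezuh*: final consonant = /h/, non-nasal → -az → *sezuhaz*.
The causative form *sezuhaz*: last vowel = /a/, an unrounded vowel → -mem → *sezuhazmem*.
Since the last vowel of the past-tense form *sezuhazmem* is /e/ (a front vowel), it takes -ene, giving *sezuhazmemene*.

sezuhazmemene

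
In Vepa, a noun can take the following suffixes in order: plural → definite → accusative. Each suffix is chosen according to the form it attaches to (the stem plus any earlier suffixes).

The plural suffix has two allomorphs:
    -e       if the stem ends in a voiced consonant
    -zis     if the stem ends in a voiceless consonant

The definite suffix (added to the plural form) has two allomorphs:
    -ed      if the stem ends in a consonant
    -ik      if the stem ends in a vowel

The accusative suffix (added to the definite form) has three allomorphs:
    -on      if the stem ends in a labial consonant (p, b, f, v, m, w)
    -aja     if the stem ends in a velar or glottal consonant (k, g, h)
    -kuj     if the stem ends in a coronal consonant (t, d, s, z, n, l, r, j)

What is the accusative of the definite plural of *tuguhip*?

tuguhipzisedkuj

*tuguhip*: final consonant = /p/, voiceless → -zis → *tuguhipzis*.
The plural form *tuguhipzis* — final sound /s/ (a consonant) → -ed → *tuguhipzised*.
The definite form *tuguhipzised* — final consonant /d/ (coronal) → -kuj → *tuguhipzisedkuj*.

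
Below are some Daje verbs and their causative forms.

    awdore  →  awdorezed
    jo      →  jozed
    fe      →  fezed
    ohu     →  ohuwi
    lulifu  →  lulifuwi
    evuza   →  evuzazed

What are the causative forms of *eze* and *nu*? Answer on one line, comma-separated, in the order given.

The suffix is conditioned by the last vowel: -wi when the last vowel of the stem is a high vowel (*ohu*, *lulifu*); -zed when the last vowel of the stem is a non-high vowel (*awdore*, *jo*, *fe*, *evuza*).
*eze*: last vowel = /e/, a non-high vowel → -zed → *ezezed*.
*nu*: last vowel = /u/, a high vowel → -wi → *nuwi*.

ezezed, nuwi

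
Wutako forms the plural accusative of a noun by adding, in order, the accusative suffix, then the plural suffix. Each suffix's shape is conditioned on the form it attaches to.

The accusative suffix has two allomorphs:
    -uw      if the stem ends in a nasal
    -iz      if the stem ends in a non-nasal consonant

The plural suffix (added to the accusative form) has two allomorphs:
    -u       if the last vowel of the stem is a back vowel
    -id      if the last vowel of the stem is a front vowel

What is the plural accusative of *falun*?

falunuwu

*falun*: final consonant = /n/, a nasal → -uw → *falunuw*.
The last vowel of the accusative form *falunuw* is /u/, which is a back vowel, so the plural suffix is -u, giving *falunuwu*.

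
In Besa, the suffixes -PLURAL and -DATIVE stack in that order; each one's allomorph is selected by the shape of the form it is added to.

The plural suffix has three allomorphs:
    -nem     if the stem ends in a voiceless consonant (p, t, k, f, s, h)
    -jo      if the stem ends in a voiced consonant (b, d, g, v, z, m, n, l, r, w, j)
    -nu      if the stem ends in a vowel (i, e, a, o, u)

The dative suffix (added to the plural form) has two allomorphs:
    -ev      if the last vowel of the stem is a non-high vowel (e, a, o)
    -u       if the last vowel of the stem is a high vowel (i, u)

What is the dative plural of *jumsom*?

jumsomjoev

The final sound of *jumsom* is /m/, which is a voiced consonant, so the plural suffix is -jo, giving *jumsomjo*.
The last vowel of the plural form *jumsomjo* is /o/, which is a non-high vowel, so the dative suffix is -ev, giving *jumsomjoev*.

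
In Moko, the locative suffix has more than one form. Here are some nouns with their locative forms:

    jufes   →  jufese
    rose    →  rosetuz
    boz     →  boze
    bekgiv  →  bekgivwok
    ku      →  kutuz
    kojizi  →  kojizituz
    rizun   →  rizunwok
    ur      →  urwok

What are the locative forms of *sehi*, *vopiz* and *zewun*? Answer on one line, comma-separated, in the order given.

The alternation tracks the final sound of the stem — -e when the stem ends in a sibilant (*jufes*, *boz*); -wok when the stem ends in a non-sibilant consonant (*bekgiv*, *rizun*, *ur*); -tuz when the stem ends in a vowel (*rose*, *ku*, *kojizi*).
*sehi* — final sound /i/ (a vowel) → -tuz → *sehituz*.
Since the final sound of *vopiz* is /z/ (a sibilant), it takes -e, giving *vopize*.
The final sound of *zewun* is /n/, which is a non-sibilant consonant, so the suffix is -wok, giving *zewunwok*.

sehituz, vopize, zewunwok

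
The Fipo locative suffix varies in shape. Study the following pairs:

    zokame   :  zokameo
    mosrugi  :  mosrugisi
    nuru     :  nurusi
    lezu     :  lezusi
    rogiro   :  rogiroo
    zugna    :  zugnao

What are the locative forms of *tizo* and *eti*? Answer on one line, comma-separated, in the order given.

tizoo, etisi

The pattern is height harmony: -si when the last vowel of the stem is a high vowel (*mosrugi*, *nuru*, *lezu*); -o when the last vowel of the stem is a non-high vowel (*zokame*, *rogiro*, *zugna*).
*tizo* — last vowel /o/ (a non-high vowel) → -o → *tizoo*.
*eti* — last vowel /i/ (a high vowel) → -si → *etisi*.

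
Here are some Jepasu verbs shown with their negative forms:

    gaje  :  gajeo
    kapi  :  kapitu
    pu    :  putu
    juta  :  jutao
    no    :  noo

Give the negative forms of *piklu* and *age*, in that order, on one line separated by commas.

piklutu, ageo

The alternation tracks the last vowel of the stem — -tu when the last vowel of the stem is a high vowel (*kapi*, *pu*); -o when the last vowel of the stem is a non-high vowel (*gaje*, *juta*, *no*).
The last vowel of *piklu* is /u/, which is a high vowel, so the suffix is -tu, giving *piklutu*.
Since the last vowel of *age* is /e/ (a non-high vowel), it takes -o, giving *ageo*.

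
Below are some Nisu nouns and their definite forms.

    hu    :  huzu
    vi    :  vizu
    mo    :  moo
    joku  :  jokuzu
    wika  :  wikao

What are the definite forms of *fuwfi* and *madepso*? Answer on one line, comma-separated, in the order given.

Looking at the last vowel of each stem: -zu when the last vowel of the stem is a high vowel (*hu*, *vi*, *joku*); -o when the last vowel of the stem is a non-high vowel (*mo*, *wika*).
*fuwfi*: last vowel = /i/, a high vowel → -zu → *fuwfizu*.
Since the last vowel of *madepso* is /o/ (a non-high vowel), it takes -o, giving *madepsoo*.

fuwfizu, madepsoo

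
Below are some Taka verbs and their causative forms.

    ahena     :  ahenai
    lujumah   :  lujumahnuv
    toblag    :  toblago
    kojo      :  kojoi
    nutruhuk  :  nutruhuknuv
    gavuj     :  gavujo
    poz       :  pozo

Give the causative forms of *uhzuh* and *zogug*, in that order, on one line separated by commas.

The pattern is voicing of the final sound: -nuv when the stem ends in a voiceless consonant (*lujumah*, *nutruhuk*); -o when the stem ends in a voiced consonant (*toblag*, *gavuj*, *poz*); -i when the stem ends in a vowel (*ahena*, *kojo*).
*uhzuh*: final sound = /h/, a voiceless consonant → -nuv → *uhzuhnuv*.
Since the final sound of *zogug* is /g/ (a voiced consonant), it takes -o, giving *zogugo*.

uhzuhnuv, zogugo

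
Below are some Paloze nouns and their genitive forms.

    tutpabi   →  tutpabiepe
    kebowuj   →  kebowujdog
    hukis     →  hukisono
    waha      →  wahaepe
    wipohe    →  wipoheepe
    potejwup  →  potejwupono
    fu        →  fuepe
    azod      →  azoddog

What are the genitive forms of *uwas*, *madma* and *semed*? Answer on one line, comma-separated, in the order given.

The suffix is conditioned by the final sound: -ono when the stem ends in a voiceless consonant (*hukis*, *potejwup*); -dog when the stem ends in a voiced consonant (*kebowuj*, *azod*); -epe when the stem ends in a vowel (*tutpabi*, *waha*, *wipohe*, *fu*).
*uwas* — final sound /s/ (a voiceless consonant) → -ono → *uwasono*.
*madma* — final sound /a/ (a vowel) → -epe → *madmaepe*.
*semed* — final sound /d/ (a voiced consonant) → -dog → *semeddog*.

uwasono, madmaepe, semeddog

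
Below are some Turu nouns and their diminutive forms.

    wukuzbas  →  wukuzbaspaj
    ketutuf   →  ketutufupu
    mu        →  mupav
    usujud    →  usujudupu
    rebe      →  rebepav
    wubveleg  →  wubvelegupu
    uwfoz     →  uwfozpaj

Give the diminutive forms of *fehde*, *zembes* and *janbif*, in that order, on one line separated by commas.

fehdepav, zembespaj, janbifupu

The pattern is sibilance of the final sound: -paj when the stem ends in a sibilant (*wukuzbas*, *uwfoz*); -upu when the stem ends in a non-sibilant consonant (*ketutuf*, *usujud*, *wubveleg*); -pav when the stem ends in a vowel (*mu*, *rebe*).
*fehde*: final sound = /e/, a vowel → -pav → *fehdepav*.
Since the final sound of *zembes* is /s/ (a sibilant), it takes -paj, giving *zembespaj*.
Since the final sound of *janbif* is /f/ (a non-sibilant consonant), it takes -upu, giving *janbifupu*.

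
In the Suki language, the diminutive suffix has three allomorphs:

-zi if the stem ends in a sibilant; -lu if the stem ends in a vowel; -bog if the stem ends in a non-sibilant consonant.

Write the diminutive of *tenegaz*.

tenegazzi

The final sound of *tenegaz* is /z/, which is a sibilant, so the suffix is -zi, giving *tenegazzi*.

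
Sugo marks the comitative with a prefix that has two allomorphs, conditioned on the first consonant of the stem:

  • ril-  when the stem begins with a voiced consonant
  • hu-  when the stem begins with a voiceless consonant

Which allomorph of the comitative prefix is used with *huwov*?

*huwov* — first consonant /h/ (voiceless) → hu-.

hu-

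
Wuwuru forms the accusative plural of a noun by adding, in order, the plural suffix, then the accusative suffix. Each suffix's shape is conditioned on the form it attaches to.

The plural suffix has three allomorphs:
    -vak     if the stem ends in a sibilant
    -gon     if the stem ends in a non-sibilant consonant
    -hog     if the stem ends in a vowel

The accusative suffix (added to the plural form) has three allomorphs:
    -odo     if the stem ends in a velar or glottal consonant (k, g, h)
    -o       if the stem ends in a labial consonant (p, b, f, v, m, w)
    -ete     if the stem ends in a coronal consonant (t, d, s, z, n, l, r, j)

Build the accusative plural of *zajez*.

zajezvakodo

*zajez* — final sound /z/ (a sibilant) → -vak → *zajezvak*.
The plural form *zajezvak* — final consonant /k/ (velar/glottal) → -odo → *zajezvakodo*.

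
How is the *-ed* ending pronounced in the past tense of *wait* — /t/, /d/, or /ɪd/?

The stem *wait* ends in /t/ or /d/.
The -ed suffix is realized as /ɪd/ after /t, d/; as /t/ after other voiceless consonants; and as /d/ after other voiced sounds.
So -ed on *wait* is pronounced /ɪd/.

/ɪd/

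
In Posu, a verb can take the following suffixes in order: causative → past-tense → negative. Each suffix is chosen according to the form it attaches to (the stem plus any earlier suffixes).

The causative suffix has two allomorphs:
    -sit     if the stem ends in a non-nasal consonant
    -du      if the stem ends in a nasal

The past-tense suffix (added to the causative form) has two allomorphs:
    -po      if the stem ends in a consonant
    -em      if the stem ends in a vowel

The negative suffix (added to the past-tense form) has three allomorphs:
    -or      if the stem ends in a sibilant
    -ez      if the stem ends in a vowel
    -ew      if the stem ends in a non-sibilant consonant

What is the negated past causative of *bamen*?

The final consonant of *bamen* is /n/, which is a nasal, so the causative suffix is -du, giving *bamendu*.
Since the final sound of the causative form *bamendu* is /u/ (a vowel), it takes -em, giving *bamenduem*.
Since the final sound of the past-tense form *bamenduem* is /m/ (a non-sibilant consonant), it takes -ew, giving *bamenduemew*.

bamenduemew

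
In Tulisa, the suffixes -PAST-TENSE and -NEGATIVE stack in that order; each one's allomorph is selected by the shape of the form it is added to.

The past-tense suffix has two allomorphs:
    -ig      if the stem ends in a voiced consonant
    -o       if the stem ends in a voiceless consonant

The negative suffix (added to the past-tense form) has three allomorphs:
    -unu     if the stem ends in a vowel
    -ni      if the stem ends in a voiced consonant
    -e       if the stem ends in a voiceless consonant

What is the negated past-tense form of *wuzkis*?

wuzkisounu

*wuzkis* — final consonant /s/ (voiceless) → -o → *wuzkiso*.
The past-tense form *wuzkiso* — final sound /o/ (a vowel) → -unu → *wuzkisounu*.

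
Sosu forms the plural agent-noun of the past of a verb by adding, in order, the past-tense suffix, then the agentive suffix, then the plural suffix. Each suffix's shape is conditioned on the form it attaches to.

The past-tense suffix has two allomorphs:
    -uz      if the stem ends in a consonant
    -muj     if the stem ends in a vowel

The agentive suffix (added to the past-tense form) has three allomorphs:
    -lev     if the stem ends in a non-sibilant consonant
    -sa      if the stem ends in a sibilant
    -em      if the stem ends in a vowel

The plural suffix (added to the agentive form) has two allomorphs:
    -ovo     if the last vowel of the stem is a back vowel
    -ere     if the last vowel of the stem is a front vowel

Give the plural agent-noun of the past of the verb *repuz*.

repuzuzsaovo

Since the final sound of *repuz* is /z/ (a consonant), it takes -uz, giving *repuzuz*.
Since the final sound of the past-tense form *repuzuz* is /z/ (a sibilant), it takes -sa, giving *repuzuzsa*.
The last vowel of the agentive form *repuzuzsa* is /a/, which is a back vowel, so the plural suffix is -ovo, giving *repuzuzsaovo*.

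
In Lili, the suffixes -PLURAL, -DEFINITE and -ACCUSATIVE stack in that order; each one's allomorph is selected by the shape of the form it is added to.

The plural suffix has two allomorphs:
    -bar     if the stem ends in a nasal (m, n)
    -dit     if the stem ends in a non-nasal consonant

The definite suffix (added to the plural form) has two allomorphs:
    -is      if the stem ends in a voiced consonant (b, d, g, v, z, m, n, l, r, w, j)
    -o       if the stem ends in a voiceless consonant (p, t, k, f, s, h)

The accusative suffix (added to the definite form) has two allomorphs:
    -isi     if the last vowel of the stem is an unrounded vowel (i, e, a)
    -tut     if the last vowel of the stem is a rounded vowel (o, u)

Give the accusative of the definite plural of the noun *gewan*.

Since the final consonant of *gewan* is /n/ (a nasal), it takes -bar, giving *gewanbar*.
The final consonant of the plural form *gewanbar* is /r/, which is voiced, so the definite suffix is -is, giving *gewanbaris*.
Since the last vowel of the definite form *gewanbaris* is /i/ (an unrounded vowel), it takes -isi, giving *gewanbarisisi*.

gewanbarisisi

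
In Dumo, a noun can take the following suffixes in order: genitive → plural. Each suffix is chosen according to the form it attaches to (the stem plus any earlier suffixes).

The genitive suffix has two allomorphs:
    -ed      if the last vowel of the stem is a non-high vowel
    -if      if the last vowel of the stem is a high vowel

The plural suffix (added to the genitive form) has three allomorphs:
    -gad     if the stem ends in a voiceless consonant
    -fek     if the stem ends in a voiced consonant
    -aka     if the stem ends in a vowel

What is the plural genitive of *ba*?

baedfek

*ba* — last vowel /a/ (a non-high vowel) → -ed → *baed*.
The genitive form *baed*: final sound = /d/, a voiced consonant → -fek → *baedfek*.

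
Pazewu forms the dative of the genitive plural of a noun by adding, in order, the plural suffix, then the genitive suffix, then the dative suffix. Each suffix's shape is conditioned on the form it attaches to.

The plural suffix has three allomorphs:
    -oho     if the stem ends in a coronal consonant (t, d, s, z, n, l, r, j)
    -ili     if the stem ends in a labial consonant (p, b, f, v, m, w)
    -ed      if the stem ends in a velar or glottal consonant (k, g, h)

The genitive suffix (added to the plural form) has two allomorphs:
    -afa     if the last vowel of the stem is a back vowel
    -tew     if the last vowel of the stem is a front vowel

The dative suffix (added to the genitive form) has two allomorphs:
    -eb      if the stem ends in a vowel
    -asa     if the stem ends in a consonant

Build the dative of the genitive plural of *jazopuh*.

*jazopuh*: final consonant = /h/, velar/glottal → -ed → *jazopuhed*.
The plural form *jazopuhed*: last vowel = /e/, a front vowel → -tew → *jazopuhedtew*.
The genitive form *jazopuhedtew* — final sound /w/ (a consonant) → -asa → *jazopuhedtewasa*.

jazopuhedtewasa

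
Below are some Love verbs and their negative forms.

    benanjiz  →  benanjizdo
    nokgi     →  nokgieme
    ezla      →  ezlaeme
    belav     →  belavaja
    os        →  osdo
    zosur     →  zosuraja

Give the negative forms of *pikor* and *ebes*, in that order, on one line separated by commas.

Looking at the final sound of each stem: -do when the stem ends in a sibilant (*benanjiz*, *os*); -aja when the stem ends in a non-sibilant consonant (*belav*, *zosur*); -eme when the stem ends in a vowel (*nokgi*, *ezla*).
Since the final sound of *pikor* is /r/ (a non-sibilant consonant), it takes -aja, giving *pikoraja*.
*ebes* — final sound /s/ (a sibilant) → -do → *ebesdo*.

pikoraja, ebesdo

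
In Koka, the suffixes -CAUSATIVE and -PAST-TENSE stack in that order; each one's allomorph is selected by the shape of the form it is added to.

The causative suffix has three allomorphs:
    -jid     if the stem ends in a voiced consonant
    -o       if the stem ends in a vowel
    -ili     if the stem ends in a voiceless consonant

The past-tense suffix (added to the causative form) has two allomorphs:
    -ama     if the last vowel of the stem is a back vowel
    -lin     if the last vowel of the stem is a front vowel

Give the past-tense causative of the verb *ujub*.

ujubjidlin

Since the final sound of *ujub* is /b/ (a voiced consonant), it takes -jid, giving *ujubjid*.
Since the last vowel of the causative form *ujubjid* is /i/ (a front vowel), it takes -lin, giving *ujubjidlin*.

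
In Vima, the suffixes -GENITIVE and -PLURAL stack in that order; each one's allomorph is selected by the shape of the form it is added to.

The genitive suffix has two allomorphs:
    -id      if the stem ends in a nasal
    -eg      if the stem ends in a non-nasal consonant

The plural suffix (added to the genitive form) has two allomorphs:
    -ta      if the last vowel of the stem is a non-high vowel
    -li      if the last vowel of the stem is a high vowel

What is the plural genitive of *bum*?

*bum* — final consonant /m/ (a nasal) → -id → *bumid*.
The genitive form *bumid*: last vowel = /i/, a high vowel → -li → *bumidli*.

bumidli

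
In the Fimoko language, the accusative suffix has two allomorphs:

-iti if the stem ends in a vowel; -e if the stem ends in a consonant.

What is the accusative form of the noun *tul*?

tule

*tul*: final sound = /l/, a consonant → -e → *tule*.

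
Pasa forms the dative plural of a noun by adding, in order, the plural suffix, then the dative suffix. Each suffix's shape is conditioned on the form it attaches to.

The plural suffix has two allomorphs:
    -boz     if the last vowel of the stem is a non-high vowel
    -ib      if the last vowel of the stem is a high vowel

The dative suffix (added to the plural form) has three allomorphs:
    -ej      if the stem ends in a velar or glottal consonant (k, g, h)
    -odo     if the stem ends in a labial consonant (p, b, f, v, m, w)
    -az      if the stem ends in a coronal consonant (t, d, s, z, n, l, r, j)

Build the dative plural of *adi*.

adiibodo

*adi*: last vowel = /i/, a high vowel → -ib → *adiib*.
The final consonant of the plural form *adiib* is /b/, which is labial, so the dative suffix is -odo, giving *adiibodo*.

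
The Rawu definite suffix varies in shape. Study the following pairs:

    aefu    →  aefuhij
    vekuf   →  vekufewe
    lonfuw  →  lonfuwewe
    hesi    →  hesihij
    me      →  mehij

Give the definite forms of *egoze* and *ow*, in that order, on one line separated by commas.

egozehij, owewe

The alternation tracks the final sound of the stem — -ewe when the stem ends in a consonant (*vekuf*, *lonfuw*); -hij when the stem ends in a vowel (*aefu*, *hesi*, *me*).
*egoze* — final sound /e/ (a vowel) → -hij → *egozehij*.
The final sound of *ow* is /w/, which is a consonant, so the suffix is -ewe, giving *owewe*.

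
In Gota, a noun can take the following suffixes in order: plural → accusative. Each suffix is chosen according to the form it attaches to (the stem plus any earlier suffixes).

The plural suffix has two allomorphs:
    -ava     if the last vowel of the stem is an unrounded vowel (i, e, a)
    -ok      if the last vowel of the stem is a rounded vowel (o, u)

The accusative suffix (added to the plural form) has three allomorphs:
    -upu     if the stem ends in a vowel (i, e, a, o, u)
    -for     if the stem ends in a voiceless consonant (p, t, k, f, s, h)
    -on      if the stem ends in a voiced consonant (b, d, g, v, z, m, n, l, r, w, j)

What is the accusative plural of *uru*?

uruokfor

Since the last vowel of *uru* is /u/ (a rounded vowel), it takes -ok, giving *uruok*.
Since the final sound of the plural form *uruok* is /k/ (a voiceless consonant), it takes -for, giving *uruokfor*.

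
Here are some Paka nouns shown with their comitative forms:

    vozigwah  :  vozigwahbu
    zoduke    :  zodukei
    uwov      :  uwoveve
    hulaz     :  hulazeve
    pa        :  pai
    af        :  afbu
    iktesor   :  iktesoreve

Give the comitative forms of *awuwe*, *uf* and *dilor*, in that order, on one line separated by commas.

awuwei, ufbu, diloreve

The pattern is voicing of the final sound: -bu when the stem ends in a voiceless consonant (*vozigwah*, *af*); -eve when the stem ends in a voiced consonant (*uwov*, *hulaz*, *iktesor*); -i when the stem ends in a vowel (*zoduke*, *pa*).
Since the final sound of *awuwe* is /e/ (a vowel), it takes -i, giving *awuwei*.
The final sound of *uf* is /f/, which is a voiceless consonant, so the suffix is -bu, giving *ufbu*.
The final sound of *dilor* is /r/, which is a voiced consonant, so the suffix is -eve, giving *diloreve*.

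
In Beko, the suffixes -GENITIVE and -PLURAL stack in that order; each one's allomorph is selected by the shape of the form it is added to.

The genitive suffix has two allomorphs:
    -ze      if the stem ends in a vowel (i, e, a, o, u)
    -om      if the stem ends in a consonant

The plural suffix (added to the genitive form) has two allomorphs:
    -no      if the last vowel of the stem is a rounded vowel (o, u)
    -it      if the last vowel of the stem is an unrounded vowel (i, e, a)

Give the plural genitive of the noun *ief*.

The final sound of *ief* is /f/, which is a consonant, so the genitive suffix is -om, giving *iefom*.
Since the last vowel of the genitive form *iefom* is /o/ (a rounded vowel), it takes -no, giving *iefomno*.

iefomno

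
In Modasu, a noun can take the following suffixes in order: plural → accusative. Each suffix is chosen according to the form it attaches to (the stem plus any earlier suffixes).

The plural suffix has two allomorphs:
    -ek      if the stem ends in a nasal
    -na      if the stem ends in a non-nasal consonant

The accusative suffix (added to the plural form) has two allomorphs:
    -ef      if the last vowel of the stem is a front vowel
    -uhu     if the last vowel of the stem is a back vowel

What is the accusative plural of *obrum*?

obrumekef

Since the final consonant of *obrum* is /m/ (a nasal), it takes -ek, giving *obrumek*.
Since the last vowel of the plural form *obrumek* is /e/ (a front vowel), it takes -ef, giving *obrumekef*.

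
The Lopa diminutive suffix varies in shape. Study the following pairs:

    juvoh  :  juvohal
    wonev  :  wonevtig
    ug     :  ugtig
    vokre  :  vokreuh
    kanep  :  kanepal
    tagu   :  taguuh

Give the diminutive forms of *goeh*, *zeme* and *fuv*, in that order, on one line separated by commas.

goehal, zemeuh, fuvtig

The alternation tracks the final sound of the stem — -al when the stem ends in a voiceless consonant (*juvoh*, *kanep*); -tig when the stem ends in a voiced consonant (*wonev*, *ug*); -uh when the stem ends in a vowel (*vokre*, *tagu*).
The final sound of *goeh* is /h/, which is a voiceless consonant, so the suffix is -al, giving *goehal*.
Since the final sound of *zeme* is /e/ (a vowel), it takes -uh, giving *zemeuh*.
*fuv*: final sound = /v/, a voiced consonant → -tig → *fuvtig*.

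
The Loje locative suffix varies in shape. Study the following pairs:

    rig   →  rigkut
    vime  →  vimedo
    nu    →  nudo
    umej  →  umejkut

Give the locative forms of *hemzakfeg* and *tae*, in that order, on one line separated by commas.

hemzakfegkut, taedo

The suffix is conditioned by the final sound: -kut when the stem ends in a consonant (*rig*, *umej*); -do when the stem ends in a vowel (*vime*, *nu*).
Since the final sound of *hemzakfeg* is /g/ (a consonant), it takes -kut, giving *hemzakfegkut*.
*tae* — final sound /e/ (a vowel) → -do → *taedo*.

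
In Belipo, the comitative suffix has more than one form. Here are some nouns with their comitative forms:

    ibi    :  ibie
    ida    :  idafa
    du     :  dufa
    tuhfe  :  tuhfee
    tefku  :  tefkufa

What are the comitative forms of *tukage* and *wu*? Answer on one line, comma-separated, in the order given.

The pattern is front/back vowel harmony: -e when the last vowel of the stem is a front vowel (*ibi*, *tuhfe*); -fa when the last vowel of the stem is a back vowel (*ida*, *du*, *tefku*).
*tukage* — last vowel /e/ (a front vowel) → -e → *tukagee*.
*wu*: last vowel = /u/, a back vowel → -fa → *wufa*.

tukagee, wufa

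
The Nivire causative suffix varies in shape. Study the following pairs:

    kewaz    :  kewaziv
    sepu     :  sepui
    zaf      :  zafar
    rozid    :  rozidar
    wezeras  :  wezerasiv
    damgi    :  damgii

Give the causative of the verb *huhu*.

huhui

Looking at the final sound of each stem: -iv when the stem ends in a sibilant (*kewaz*, *wezeras*); -ar when the stem ends in a non-sibilant consonant (*zaf*, *rozid*); -i when the stem ends in a vowel (*sepu*, *damgi*).
The final sound of *huhu* is /u/, which is a vowel, so the suffix is -i, giving *huhui*.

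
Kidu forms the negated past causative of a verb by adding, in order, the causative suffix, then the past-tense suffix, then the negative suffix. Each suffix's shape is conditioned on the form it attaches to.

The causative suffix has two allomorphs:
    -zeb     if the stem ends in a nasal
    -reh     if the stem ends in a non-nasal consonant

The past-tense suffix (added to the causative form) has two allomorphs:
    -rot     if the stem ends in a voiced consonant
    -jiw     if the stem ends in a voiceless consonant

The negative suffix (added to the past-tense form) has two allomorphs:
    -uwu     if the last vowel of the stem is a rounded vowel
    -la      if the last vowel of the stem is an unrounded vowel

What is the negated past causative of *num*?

*num* — final consonant /m/ (a nasal) → -zeb → *numzeb*.
The causative form *numzeb*: final consonant = /b/, voiced → -rot → *numzebrot*.
The past-tense form *numzebrot* — last vowel /o/ (a rounded vowel) → -uwu → *numzebrotuwu*.

numzebrotuwu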